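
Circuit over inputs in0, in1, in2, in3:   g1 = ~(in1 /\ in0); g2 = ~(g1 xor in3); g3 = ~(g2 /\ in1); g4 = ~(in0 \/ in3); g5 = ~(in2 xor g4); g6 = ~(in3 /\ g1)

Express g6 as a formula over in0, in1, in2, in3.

~(in3 /\ (~(in1 /\ in0)))

g1 = ~(in1 /\ in0)
g6 = ~(in3 /\ g1) = ~(in3 /\ (~(in1 /\ in0)))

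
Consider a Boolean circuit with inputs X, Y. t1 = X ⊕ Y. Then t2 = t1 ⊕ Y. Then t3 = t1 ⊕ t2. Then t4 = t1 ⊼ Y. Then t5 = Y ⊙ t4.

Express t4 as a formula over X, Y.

t1 = X ⊕ Y
t4 = t1 ⊼ Y = (X ⊕ Y) ⊼ Y

(X ⊕ Y) ⊼ Y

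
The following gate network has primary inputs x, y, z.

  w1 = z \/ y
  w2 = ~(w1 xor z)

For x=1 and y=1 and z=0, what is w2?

0

w1 = 0 \/ 1 = 1
w2 = ~(1 xor 0) = 0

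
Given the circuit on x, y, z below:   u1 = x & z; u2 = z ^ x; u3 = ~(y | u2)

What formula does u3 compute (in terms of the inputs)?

u2 = z ^ x
u3 = ~(y | u2) = ~(y | (z ^ x))

~(y | (z ^ x))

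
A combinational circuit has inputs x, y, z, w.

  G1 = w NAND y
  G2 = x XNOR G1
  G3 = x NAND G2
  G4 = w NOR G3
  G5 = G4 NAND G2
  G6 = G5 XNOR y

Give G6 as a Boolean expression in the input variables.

G1 = w NAND y
G2 = x XNOR G1 = x XNOR (w NAND y)
G3 = x NAND G2 = x NAND (x XNOR (w NAND y))
G4 = w NOR G3 = w NOR (x NAND (x XNOR (w NAND y)))
G5 = G4 NAND G2 = (w NOR (x NAND (x XNOR (w NAND y)))) NAND (x XNOR (w NAND y))
G6 = G5 XNOR y = ((w NOR (x NAND (x XNOR (w NAND y)))) NAND (x XNOR (w NAND y))) XNOR y

((w NOR (x NAND (x XNOR (w NAND y)))) NAND (x XNOR (w NAND y))) XNOR y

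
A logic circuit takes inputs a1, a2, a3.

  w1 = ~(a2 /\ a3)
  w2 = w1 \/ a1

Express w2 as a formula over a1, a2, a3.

(~(a2 /\ a3)) \/ a1

w1 = ~(a2 /\ a3)
w2 = w1 \/ a1 = (~(a2 /\ a3)) \/ a1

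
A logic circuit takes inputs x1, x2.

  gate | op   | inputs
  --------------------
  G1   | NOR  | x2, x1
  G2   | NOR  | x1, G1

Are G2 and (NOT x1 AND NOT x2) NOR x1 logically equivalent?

Yes

G1 = x2 NOR x1
G2 = x1 NOR G1 = x1 NOR (x2 NOR x1)
At x1=0, x2=0: circuit gives 0, formula gives 0.
At x1=0, x2=1: circuit gives 1, formula gives 1.
Agrees on all 4 inputs.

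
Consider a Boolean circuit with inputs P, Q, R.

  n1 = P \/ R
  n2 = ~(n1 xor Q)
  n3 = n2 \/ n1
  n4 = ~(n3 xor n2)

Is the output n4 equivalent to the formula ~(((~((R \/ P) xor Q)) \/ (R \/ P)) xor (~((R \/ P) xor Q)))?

n1 = P \/ R
n2 = ~(n1 xor Q) = ~((P \/ R) xor Q)
n3 = n2 \/ n1 = (~((P \/ R) xor Q)) \/ (P \/ R)
n4 = ~(n3 xor n2) = ~(((~((P \/ R) xor Q)) \/ (P \/ R)) xor (~((P \/ R) xor Q)))
At P=0, Q=0, R=1: circuit gives 0, formula gives 0.
At P=0, Q=0, R=0: circuit gives 1, formula gives 1.
Agrees on all 8 inputs.

Yes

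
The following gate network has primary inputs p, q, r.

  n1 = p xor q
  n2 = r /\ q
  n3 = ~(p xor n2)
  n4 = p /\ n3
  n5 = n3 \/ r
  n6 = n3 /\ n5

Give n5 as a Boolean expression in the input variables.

(~(p xor (r /\ q))) \/ r

n2 = r /\ q
n3 = ~(p xor n2) = ~(p xor (r /\ q))
n5 = n3 \/ r = (~(p xor (r /\ q))) \/ r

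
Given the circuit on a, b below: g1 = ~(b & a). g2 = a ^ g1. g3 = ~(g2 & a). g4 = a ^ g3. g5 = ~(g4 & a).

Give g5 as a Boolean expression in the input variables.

g1 = ~(b & a)
g2 = a ^ g1 = a ^ (~(b & a))
g3 = ~(g2 & a) = ~((a ^ (~(b & a))) & a)
g4 = a ^ g3 = a ^ (~((a ^ (~(b & a))) & a))
g5 = ~(g4 & a) = ~((a ^ (~((a ^ (~(b & a))) & a))) & a)

~((a ^ (~((a ^ (~(b & a))) & a))) & a)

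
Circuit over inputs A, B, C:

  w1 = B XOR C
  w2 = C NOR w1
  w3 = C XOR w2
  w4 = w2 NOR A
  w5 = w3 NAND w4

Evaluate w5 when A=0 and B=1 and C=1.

w1 = 1 XOR 1 = 0
w2 = 1 NOR 0 = 0
w3 = 1 XOR 0 = 1
w4 = 0 NOR 0 = 1
w5 = 1 NAND 1 = 0

0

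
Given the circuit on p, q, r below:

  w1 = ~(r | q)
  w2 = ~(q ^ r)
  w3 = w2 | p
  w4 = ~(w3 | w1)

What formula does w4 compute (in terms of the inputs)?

~(((~(q ^ r)) | p) | (~(r | q)))

w1 = ~(r | q)
w2 = ~(q ^ r)
w3 = w2 | p = (~(q ^ r)) | p
w4 = ~(w3 | w1) = ~(((~(q ^ r)) | p) | (~(r | q)))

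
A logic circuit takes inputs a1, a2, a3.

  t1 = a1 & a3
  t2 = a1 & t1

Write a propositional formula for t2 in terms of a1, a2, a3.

t1 = a1 & a3
t2 = a1 & t1 = a1 & (a1 & a3)

a1 & (a1 & a3)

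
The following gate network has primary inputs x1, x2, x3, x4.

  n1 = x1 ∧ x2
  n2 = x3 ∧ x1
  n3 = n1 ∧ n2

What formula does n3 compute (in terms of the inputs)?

(x1 ∧ x2) ∧ (x3 ∧ x1)

n1 = x1 ∧ x2
n2 = x3 ∧ x1
n3 = n1 ∧ n2 = (x1 ∧ x2) ∧ (x3 ∧ x1)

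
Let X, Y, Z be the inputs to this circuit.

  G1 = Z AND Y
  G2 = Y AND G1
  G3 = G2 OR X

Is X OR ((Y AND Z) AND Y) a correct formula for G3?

G1 = Z AND Y
G2 = Y AND G1 = Y AND (Z AND Y)
G3 = G2 OR X = (Y AND (Z AND Y)) OR X
At X=0, Y=0, Z=0: circuit gives 0, formula gives 0.
At X=0, Y=1, Z=1: circuit gives 1, formula gives 1.
Agrees on all 8 inputs.

Yes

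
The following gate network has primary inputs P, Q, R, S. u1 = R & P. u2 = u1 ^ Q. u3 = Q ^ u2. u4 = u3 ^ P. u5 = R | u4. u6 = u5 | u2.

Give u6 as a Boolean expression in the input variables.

(R | ((Q ^ ((R & P) ^ Q)) ^ P)) | ((R & P) ^ Q)

u1 = R & P
u2 = u1 ^ Q = (R & P) ^ Q
u3 = Q ^ u2 = Q ^ ((R & P) ^ Q)
u4 = u3 ^ P = (Q ^ ((R & P) ^ Q)) ^ P
u5 = R | u4 = R | ((Q ^ ((R & P) ^ Q)) ^ P)
u6 = u5 | u2 = (R | ((Q ^ ((R & P) ^ Q)) ^ P)) | ((R & P) ^ Q)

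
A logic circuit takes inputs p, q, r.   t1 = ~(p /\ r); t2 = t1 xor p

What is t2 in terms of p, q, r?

(~(p /\ r)) xor p

t1 = ~(p /\ r)
t2 = t1 xor p = (~(p /\ r)) xor p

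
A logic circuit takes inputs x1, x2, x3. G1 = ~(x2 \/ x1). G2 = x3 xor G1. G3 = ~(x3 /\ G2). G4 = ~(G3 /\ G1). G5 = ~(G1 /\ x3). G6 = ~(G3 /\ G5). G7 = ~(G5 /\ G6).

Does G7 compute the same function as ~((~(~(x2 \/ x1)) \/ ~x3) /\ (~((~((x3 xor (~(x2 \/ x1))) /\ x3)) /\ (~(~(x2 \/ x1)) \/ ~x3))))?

Yes

G1 = ~(x2 \/ x1)
G2 = x3 xor G1 = x3 xor (~(x2 \/ x1))
G3 = ~(x3 /\ G2) = ~(x3 /\ (x3 xor (~(x2 \/ x1))))
G5 = ~(G1 /\ x3) = ~((~(x2 \/ x1)) /\ x3)
G6 = ~(G3 /\ G5) = ~((~(x3 /\ (x3 xor (~(x2 \/ x1))))) /\ (~((~(x2 \/ x1)) /\ x3)))
G7 = ~(G5 /\ G6) = ~((~((~(x2 \/ x1)) /\ x3)) /\ (~((~(x3 /\ (x3 xor (~(x2 \/ x1))))) /\ (~((~(x2 \/ x1)) /\ x3)))))
At x1=0, x2=1, x3=1: circuit gives 0, formula gives 0.
At x1=0, x2=0, x3=0: circuit gives 1, formula gives 1.
Agrees on all 8 inputs.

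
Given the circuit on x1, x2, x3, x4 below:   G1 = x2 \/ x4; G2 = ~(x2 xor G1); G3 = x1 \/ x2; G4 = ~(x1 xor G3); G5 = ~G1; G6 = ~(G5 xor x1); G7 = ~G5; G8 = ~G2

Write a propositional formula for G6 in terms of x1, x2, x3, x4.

~(~(x2 \/ x4) xor x1)

G1 = x2 \/ x4
G5 = ~G1 = ~(x2 \/ x4)
G6 = ~(G5 xor x1) = ~(~(x2 \/ x4) xor x1)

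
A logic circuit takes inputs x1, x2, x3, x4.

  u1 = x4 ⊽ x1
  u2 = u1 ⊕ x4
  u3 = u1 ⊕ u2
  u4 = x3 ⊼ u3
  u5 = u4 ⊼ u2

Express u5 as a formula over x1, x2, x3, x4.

(x3 ⊼ ((x4 ⊽ x1) ⊕ ((x4 ⊽ x1) ⊕ x4))) ⊼ ((x4 ⊽ x1) ⊕ x4)

u1 = x4 ⊽ x1
u2 = u1 ⊕ x4 = (x4 ⊽ x1) ⊕ x4
u3 = u1 ⊕ u2 = (x4 ⊽ x1) ⊕ ((x4 ⊽ x1) ⊕ x4)
u4 = x3 ⊼ u3 = x3 ⊼ ((x4 ⊽ x1) ⊕ ((x4 ⊽ x1) ⊕ x4))
u5 = u4 ⊼ u2 = (x3 ⊼ ((x4 ⊽ x1) ⊕ ((x4 ⊽ x1) ⊕ x4))) ⊼ ((x4 ⊽ x1) ⊕ x4)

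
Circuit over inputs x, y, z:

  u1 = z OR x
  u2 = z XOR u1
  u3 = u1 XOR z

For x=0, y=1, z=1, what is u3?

0

u1 = 1 OR 0 = 1
u3 = 1 XOR 1 = 0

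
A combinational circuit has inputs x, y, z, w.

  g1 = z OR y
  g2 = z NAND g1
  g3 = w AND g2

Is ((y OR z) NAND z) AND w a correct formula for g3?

Yes

g1 = z OR y
g2 = z NAND g1 = z NAND (z OR y)
g3 = w AND g2 = w AND (z NAND (z OR y))
At x=0, y=0, z=0, w=0: circuit gives 0, formula gives 0.
At x=0, y=0, z=0, w=1: circuit gives 1, formula gives 1.
Agrees on all 16 inputs.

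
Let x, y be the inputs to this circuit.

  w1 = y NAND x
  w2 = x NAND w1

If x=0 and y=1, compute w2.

1

w1 = 1 NAND 0 = 1
w2 = 0 NAND 1 = 1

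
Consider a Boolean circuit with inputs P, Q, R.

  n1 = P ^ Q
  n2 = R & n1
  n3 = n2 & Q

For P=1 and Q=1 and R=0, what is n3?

n1 = 1 ^ 1 = 0
n2 = 0 & 0 = 0
n3 = 0 & 1 = 0

0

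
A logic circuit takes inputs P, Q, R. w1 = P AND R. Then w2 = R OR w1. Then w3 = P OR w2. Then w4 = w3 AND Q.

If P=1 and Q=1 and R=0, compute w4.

w1 = 1 AND 0 = 0
w2 = 0 OR 0 = 0
w3 = 1 OR 0 = 1
w4 = 1 AND 1 = 1

1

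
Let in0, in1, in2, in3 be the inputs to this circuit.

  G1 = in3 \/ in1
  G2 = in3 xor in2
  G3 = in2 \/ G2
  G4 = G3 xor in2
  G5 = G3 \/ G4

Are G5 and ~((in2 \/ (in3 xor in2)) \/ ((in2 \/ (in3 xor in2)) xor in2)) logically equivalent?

No

G2 = in3 xor in2
G3 = in2 \/ G2 = in2 \/ (in3 xor in2)
G4 = G3 xor in2 = (in2 \/ (in3 xor in2)) xor in2
G5 = G3 \/ G4 = (in2 \/ (in3 xor in2)) \/ ((in2 \/ (in3 xor in2)) xor in2)
At in0=0, in1=0, in2=0, in3=0: circuit gives 0, formula gives 1.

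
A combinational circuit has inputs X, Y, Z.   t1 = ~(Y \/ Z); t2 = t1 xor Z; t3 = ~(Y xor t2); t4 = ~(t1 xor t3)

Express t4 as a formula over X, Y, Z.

t1 = ~(Y \/ Z)
t2 = t1 xor Z = (~(Y \/ Z)) xor Z
t3 = ~(Y xor t2) = ~(Y xor ((~(Y \/ Z)) xor Z))
t4 = ~(t1 xor t3) = ~((~(Y \/ Z)) xor (~(Y xor ((~(Y \/ Z)) xor Z))))

~((~(Y \/ Z)) xor (~(Y xor ((~(Y \/ Z)) xor Z))))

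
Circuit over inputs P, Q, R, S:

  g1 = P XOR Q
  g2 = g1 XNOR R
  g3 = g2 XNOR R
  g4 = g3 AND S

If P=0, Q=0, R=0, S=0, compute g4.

g1 = 0 XOR 0 = 0
g2 = 0 XNOR 0 = 1
g3 = 1 XNOR 0 = 0
g4 = 0 AND 0 = 0

0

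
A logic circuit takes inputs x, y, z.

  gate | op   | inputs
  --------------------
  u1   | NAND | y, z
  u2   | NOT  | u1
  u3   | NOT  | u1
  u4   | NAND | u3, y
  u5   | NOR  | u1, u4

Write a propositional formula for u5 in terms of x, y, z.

u1 = y NAND z
u3 = NOT u1 = NOT (y NAND z)
u4 = u3 NAND y = NOT (y NAND z) NAND y
u5 = u1 NOR u4 = (y NAND z) NOR (NOT (y NAND z) NAND y)

(y NAND z) NOR (NOT (y NAND z) NAND y)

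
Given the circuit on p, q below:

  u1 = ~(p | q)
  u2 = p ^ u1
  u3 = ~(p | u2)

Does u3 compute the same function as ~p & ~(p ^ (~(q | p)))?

u1 = ~(p | q)
u2 = p ^ u1 = p ^ (~(p | q))
u3 = ~(p | u2) = ~(p | (p ^ (~(p | q))))
At p=0, q=0: circuit gives 0, formula gives 0.
At p=0, q=1: circuit gives 1, formula gives 1.
Agrees on all 4 inputs.

Yes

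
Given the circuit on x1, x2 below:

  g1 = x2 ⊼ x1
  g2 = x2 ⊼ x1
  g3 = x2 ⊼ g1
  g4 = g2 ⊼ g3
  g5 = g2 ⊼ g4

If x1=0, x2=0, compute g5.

1

g1 = 0 ⊼ 0 = 1
g2 = 0 ⊼ 0 = 1
g3 = 0 ⊼ 1 = 1
g4 = 1 ⊼ 1 = 0
g5 = 1 ⊼ 0 = 1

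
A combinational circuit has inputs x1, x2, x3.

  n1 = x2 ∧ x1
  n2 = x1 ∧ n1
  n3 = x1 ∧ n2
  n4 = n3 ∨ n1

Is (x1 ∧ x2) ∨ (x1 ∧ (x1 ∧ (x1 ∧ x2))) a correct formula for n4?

n1 = x2 ∧ x1
n2 = x1 ∧ n1 = x1 ∧ (x2 ∧ x1)
n3 = x1 ∧ n2 = x1 ∧ (x1 ∧ (x2 ∧ x1))
n4 = n3 ∨ n1 = (x1 ∧ (x1 ∧ (x2 ∧ x1))) ∨ (x2 ∧ x1)
At x1=0, x2=0, x3=0: circuit gives 0, formula gives 0.
At x1=1, x2=1, x3=0: circuit gives 1, formula gives 1.
Agrees on all 8 inputs.

Yes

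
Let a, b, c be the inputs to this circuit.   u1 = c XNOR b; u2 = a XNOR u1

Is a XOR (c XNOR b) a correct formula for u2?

u1 = c XNOR b
u2 = a XNOR u1 = a XNOR (c XNOR b)
At a=0, b=0, c=0: circuit gives 0, formula gives 1.

No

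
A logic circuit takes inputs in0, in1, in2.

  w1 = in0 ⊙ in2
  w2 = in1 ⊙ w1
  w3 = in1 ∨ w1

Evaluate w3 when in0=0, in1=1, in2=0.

1

w1 = 0 ⊙ 0 = 1
w3 = 1 ∨ 1 = 1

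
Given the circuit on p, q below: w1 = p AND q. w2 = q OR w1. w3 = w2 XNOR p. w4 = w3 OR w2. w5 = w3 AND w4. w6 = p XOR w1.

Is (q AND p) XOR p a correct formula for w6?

w1 = p AND q
w6 = p XOR w1 = p XOR (p AND q)
At p=0, q=0: circuit gives 0, formula gives 0.
At p=1, q=0: circuit gives 1, formula gives 1.
Agrees on all 4 inputs.

Yes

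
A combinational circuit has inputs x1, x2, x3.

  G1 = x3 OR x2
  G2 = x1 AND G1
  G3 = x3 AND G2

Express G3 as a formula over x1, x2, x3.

G1 = x3 OR x2
G2 = x1 AND G1 = x1 AND (x3 OR x2)
G3 = x3 AND G2 = x3 AND (x1 AND (x3 OR x2))

x3 AND (x1 AND (x3 OR x2))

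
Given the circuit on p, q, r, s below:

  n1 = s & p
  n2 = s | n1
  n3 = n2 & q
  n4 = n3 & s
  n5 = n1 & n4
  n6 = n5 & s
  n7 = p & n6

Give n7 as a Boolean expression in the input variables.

p & (((s & p) & (((s | (s & p)) & q) & s)) & s)

n1 = s & p
n2 = s | n1 = s | (s & p)
n3 = n2 & q = (s | (s & p)) & q
n4 = n3 & s = ((s | (s & p)) & q) & s
n5 = n1 & n4 = (s & p) & (((s | (s & p)) & q) & s)
n6 = n5 & s = ((s & p) & (((s | (s & p)) & q) & s)) & s
n7 = p & n6 = p & (((s & p) & (((s | (s & p)) & q) & s)) & s)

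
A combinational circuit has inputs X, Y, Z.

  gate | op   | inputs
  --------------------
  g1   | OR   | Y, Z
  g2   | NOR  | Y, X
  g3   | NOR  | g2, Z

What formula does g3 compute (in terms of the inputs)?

g2 = Y NOR X
g3 = g2 NOR Z = (Y NOR X) NOR Z

(Y NOR X) NOR Z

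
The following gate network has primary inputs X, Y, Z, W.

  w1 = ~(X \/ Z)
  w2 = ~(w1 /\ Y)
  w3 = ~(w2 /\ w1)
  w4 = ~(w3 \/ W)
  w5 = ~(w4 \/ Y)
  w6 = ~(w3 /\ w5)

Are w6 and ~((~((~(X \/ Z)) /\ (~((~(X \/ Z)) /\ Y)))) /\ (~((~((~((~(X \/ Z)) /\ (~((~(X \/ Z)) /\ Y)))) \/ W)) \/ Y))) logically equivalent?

w1 = ~(X \/ Z)
w2 = ~(w1 /\ Y) = ~((~(X \/ Z)) /\ Y)
w3 = ~(w2 /\ w1) = ~((~((~(X \/ Z)) /\ Y)) /\ (~(X \/ Z)))
w4 = ~(w3 \/ W) = ~((~((~((~(X \/ Z)) /\ Y)) /\ (~(X \/ Z)))) \/ W)
w5 = ~(w4 \/ Y) = ~((~((~((~((~(X \/ Z)) /\ Y)) /\ (~(X \/ Z)))) \/ W)) \/ Y)
w6 = ~(w3 /\ w5) = ~((~((~((~(X \/ Z)) /\ Y)) /\ (~(X \/ Z)))) /\ (~((~((~((~((~(X \/ Z)) /\ Y)) /\ (~(X \/ Z)))) \/ W)) \/ Y)))
At X=0, Y=0, Z=1, W=0: circuit gives 0, formula gives 0.
At X=0, Y=0, Z=0, W=0: circuit gives 1, formula gives 1.
Agrees on all 16 inputs.

Yes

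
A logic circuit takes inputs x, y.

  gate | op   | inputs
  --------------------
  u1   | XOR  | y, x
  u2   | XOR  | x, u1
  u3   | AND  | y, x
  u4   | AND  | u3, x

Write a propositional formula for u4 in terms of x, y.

(y AND x) AND x

u3 = y AND x
u4 = u3 AND x = (y AND x) AND x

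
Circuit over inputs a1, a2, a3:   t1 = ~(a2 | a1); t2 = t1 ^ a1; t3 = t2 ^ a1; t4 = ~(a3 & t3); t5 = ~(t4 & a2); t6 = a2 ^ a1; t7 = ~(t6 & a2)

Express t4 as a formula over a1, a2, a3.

t1 = ~(a2 | a1)
t2 = t1 ^ a1 = (~(a2 | a1)) ^ a1
t3 = t2 ^ a1 = ((~(a2 | a1)) ^ a1) ^ a1
t4 = ~(a3 & t3) = ~(a3 & (((~(a2 | a1)) ^ a1) ^ a1))

~(a3 & (((~(a2 | a1)) ^ a1) ^ a1))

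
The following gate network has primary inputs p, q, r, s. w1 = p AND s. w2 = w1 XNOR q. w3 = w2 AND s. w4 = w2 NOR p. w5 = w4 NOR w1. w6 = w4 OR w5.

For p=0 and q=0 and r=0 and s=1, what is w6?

1

w1 = 0 AND 1 = 0
w2 = 0 XNOR 0 = 1
w4 = 1 NOR 0 = 0
w5 = 0 NOR 0 = 1
w6 = 0 OR 1 = 1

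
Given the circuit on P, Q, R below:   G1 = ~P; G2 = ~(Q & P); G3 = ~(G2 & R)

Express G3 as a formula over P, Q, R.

G2 = ~(Q & P)
G3 = ~(G2 & R) = ~((~(Q & P)) & R)

~((~(Q & P)) & R)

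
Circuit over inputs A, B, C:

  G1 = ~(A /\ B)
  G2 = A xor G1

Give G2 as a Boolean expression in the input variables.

A xor (~(A /\ B))

G1 = ~(A /\ B)
G2 = A xor G1 = A xor (~(A /\ B))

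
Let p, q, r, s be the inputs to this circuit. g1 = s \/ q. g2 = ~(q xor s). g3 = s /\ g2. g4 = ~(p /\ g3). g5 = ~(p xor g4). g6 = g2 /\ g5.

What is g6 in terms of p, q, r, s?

(~(q xor s)) /\ (~(p xor (~(p /\ (s /\ (~(q xor s)))))))

g2 = ~(q xor s)
g3 = s /\ g2 = s /\ (~(q xor s))
g4 = ~(p /\ g3) = ~(p /\ (s /\ (~(q xor s))))
g5 = ~(p xor g4) = ~(p xor (~(p /\ (s /\ (~(q xor s))))))
g6 = g2 /\ g5 = (~(q xor s)) /\ (~(p xor (~(p /\ (s /\ (~(q xor s)))))))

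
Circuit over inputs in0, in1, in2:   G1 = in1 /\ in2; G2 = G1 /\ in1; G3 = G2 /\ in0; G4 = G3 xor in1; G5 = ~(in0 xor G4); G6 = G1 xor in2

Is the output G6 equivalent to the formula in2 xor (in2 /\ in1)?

G1 = in1 /\ in2
G6 = G1 xor in2 = (in1 /\ in2) xor in2
At in0=0, in1=0, in2=0: circuit gives 0, formula gives 0.
At in0=0, in1=0, in2=1: circuit gives 1, formula gives 1.
Agrees on all 8 inputs.

Yes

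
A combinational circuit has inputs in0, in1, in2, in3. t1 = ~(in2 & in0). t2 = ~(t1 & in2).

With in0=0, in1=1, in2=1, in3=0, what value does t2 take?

0

t1 = ~(1 & 0) = 1
t2 = ~(1 & 1) = 0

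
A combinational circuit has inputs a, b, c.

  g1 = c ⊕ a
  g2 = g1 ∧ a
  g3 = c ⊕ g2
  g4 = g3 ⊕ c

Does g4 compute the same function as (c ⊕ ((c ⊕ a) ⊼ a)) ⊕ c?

g1 = c ⊕ a
g2 = g1 ∧ a = (c ⊕ a) ∧ a
g3 = c ⊕ g2 = c ⊕ ((c ⊕ a) ∧ a)
g4 = g3 ⊕ c = (c ⊕ ((c ⊕ a) ∧ a)) ⊕ c
At a=0, b=0, c=0: circuit gives 0, formula gives 1.

No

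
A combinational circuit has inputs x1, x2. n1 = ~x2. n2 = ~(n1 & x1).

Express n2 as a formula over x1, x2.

n1 = ~x2
n2 = ~(n1 & x1) = ~(~x2 & x1)

~(~x2 & x1)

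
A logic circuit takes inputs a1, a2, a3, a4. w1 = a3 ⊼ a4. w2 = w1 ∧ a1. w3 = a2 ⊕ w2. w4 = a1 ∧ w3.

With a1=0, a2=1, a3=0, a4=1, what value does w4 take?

w1 = 0 ⊼ 1 = 1
w2 = 1 ∧ 0 = 0
w3 = 1 ⊕ 0 = 1
w4 = 0 ∧ 1 = 0

0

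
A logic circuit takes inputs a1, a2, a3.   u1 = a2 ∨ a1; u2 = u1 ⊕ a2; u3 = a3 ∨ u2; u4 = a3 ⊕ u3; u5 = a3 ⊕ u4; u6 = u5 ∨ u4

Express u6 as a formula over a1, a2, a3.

(a3 ⊕ (a3 ⊕ (a3 ∨ ((a2 ∨ a1) ⊕ a2)))) ∨ (a3 ⊕ (a3 ∨ ((a2 ∨ a1) ⊕ a2)))

u1 = a2 ∨ a1
u2 = u1 ⊕ a2 = (a2 ∨ a1) ⊕ a2
u3 = a3 ∨ u2 = a3 ∨ ((a2 ∨ a1) ⊕ a2)
u4 = a3 ⊕ u3 = a3 ⊕ (a3 ∨ ((a2 ∨ a1) ⊕ a2))
u5 = a3 ⊕ u4 = a3 ⊕ (a3 ⊕ (a3 ∨ ((a2 ∨ a1) ⊕ a2)))
u6 = u5 ∨ u4 = (a3 ⊕ (a3 ⊕ (a3 ∨ ((a2 ∨ a1) ⊕ a2)))) ∨ (a3 ⊕ (a3 ∨ ((a2 ∨ a1) ⊕ a2)))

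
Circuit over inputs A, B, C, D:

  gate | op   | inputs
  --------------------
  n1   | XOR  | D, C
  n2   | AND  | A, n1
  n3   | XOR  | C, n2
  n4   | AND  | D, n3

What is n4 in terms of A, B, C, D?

n1 = D XOR C
n2 = A AND n1 = A AND (D XOR C)
n3 = C XOR n2 = C XOR (A AND (D XOR C))
n4 = D AND n3 = D AND (C XOR (A AND (D XOR C)))

D AND (C XOR (A AND (D XOR C)))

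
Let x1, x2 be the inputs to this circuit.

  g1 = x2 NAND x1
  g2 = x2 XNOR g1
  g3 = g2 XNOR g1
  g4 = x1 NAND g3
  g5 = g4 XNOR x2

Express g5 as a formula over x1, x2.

g1 = x2 NAND x1
g2 = x2 XNOR g1 = x2 XNOR (x2 NAND x1)
g3 = g2 XNOR g1 = (x2 XNOR (x2 NAND x1)) XNOR (x2 NAND x1)
g4 = x1 NAND g3 = x1 NAND ((x2 XNOR (x2 NAND x1)) XNOR (x2 NAND x1))
g5 = g4 XNOR x2 = (x1 NAND ((x2 XNOR (x2 NAND x1)) XNOR (x2 NAND x1))) XNOR x2

(x1 NAND ((x2 XNOR (x2 NAND x1)) XNOR (x2 NAND x1))) XNOR x2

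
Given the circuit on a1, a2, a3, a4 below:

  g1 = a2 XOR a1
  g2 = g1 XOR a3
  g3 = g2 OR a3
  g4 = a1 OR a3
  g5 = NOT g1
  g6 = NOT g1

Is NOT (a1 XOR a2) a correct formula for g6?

g1 = a2 XOR a1
g6 = NOT g1 = NOT (a2 XOR a1)
At a1=0, a2=1, a3=0, a4=0: circuit gives 0, formula gives 0.
At a1=0, a2=0, a3=0, a4=0: circuit gives 1, formula gives 1.
Agrees on all 16 inputs.

Yes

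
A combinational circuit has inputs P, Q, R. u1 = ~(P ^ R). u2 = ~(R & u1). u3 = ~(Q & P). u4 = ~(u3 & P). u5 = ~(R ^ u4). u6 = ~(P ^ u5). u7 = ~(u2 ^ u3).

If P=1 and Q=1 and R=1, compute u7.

1

u1 = ~(1 ^ 1) = 1
u2 = ~(1 & 1) = 0
u3 = ~(1 & 1) = 0
u7 = ~(0 ^ 0) = 1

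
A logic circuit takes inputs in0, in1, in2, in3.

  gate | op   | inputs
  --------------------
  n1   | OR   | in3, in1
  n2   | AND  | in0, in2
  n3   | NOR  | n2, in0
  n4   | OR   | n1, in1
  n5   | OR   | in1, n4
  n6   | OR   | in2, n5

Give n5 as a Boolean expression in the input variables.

n1 = in3 OR in1
n4 = n1 OR in1 = (in3 OR in1) OR in1
n5 = in1 OR n4 = in1 OR ((in3 OR in1) OR in1)

in1 OR ((in3 OR in1) OR in1)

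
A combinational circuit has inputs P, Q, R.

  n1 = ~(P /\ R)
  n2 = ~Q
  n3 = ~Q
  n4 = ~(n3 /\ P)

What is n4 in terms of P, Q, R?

n3 = ~Q
n4 = ~(n3 /\ P) = ~(~Q /\ P)

~(~Q /\ P)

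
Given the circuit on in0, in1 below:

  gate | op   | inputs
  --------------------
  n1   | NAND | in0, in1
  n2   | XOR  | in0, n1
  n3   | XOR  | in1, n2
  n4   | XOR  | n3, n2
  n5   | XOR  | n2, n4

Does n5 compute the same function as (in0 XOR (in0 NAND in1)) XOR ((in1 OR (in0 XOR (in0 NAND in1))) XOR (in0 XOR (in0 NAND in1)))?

No

n1 = in0 NAND in1
n2 = in0 XOR n1 = in0 XOR (in0 NAND in1)
n3 = in1 XOR n2 = in1 XOR (in0 XOR (in0 NAND in1))
n4 = n3 XOR n2 = (in1 XOR (in0 XOR (in0 NAND in1))) XOR (in0 XOR (in0 NAND in1))
n5 = n2 XOR n4 = (in0 XOR (in0 NAND in1)) XOR ((in1 XOR (in0 XOR (in0 NAND in1))) XOR (in0 XOR (in0 NAND in1)))
At in0=0, in1=1: circuit gives 0, formula gives 1.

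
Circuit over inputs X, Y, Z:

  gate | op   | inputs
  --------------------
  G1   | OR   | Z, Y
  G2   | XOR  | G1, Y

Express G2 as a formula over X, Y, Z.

G1 = Z OR Y
G2 = G1 XOR Y = (Z OR Y) XOR Y

(Z OR Y) XOR Y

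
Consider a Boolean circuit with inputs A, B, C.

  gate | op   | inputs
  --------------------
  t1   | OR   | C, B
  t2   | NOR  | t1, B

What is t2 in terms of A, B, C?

(C OR B) NOR B

t1 = C OR B
t2 = t1 NOR B = (C OR B) NOR B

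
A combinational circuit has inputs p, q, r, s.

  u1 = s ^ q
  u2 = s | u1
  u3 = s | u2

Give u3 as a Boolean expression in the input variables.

u1 = s ^ q
u2 = s | u1 = s | (s ^ q)
u3 = s | u2 = s | (s | (s ^ q))

s | (s | (s ^ q))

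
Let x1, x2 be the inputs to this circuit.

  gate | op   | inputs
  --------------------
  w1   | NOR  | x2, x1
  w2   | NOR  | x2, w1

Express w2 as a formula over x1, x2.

w1 = x2 NOR x1
w2 = x2 NOR w1 = x2 NOR (x2 NOR x1)

x2 NOR (x2 NOR x1)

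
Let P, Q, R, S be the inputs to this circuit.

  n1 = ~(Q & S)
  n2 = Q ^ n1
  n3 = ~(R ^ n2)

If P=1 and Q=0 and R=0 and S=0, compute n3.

n1 = ~(0 & 0) = 1
n2 = 0 ^ 1 = 1
n3 = ~(0 ^ 1) = 0

0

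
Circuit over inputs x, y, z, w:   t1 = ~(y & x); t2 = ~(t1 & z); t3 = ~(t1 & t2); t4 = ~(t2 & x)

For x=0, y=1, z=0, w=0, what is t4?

t1 = ~(1 & 0) = 1
t2 = ~(1 & 0) = 1
t4 = ~(1 & 0) = 1

1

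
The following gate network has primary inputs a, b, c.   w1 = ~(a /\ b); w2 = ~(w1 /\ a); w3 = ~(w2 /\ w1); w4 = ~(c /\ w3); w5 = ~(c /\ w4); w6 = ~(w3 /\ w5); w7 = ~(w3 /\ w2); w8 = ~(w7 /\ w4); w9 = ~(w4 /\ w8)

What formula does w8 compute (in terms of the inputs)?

~((~((~((~((~(a /\ b)) /\ a)) /\ (~(a /\ b)))) /\ (~((~(a /\ b)) /\ a)))) /\ (~(c /\ (~((~((~(a /\ b)) /\ a)) /\ (~(a /\ b)))))))

w1 = ~(a /\ b)
w2 = ~(w1 /\ a) = ~((~(a /\ b)) /\ a)
w3 = ~(w2 /\ w1) = ~((~((~(a /\ b)) /\ a)) /\ (~(a /\ b)))
w4 = ~(c /\ w3) = ~(c /\ (~((~((~(a /\ b)) /\ a)) /\ (~(a /\ b)))))
w7 = ~(w3 /\ w2) = ~((~((~((~(a /\ b)) /\ a)) /\ (~(a /\ b)))) /\ (~((~(a /\ b)) /\ a)))
w8 = ~(w7 /\ w4) = ~((~((~((~((~(a /\ b)) /\ a)) /\ (~(a /\ b)))) /\ (~((~(a /\ b)) /\ a)))) /\ (~(c /\ (~((~((~(a /\ b)) /\ a)) /\ (~(a /\ b)))))))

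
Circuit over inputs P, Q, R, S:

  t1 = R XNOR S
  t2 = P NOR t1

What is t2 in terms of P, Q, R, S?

t1 = R XNOR S
t2 = P NOR t1 = P NOR (R XNOR S)

P NOR (R XNOR S)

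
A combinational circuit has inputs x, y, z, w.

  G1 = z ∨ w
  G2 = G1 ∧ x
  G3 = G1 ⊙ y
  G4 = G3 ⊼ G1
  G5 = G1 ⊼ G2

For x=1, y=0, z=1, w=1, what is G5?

G1 = 1 ∨ 1 = 1
G2 = 1 ∧ 1 = 1
G5 = 1 ⊼ 1 = 0

0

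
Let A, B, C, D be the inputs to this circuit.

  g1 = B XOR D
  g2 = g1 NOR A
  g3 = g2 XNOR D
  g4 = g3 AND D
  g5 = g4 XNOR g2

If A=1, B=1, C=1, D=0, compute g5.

g1 = 1 XOR 0 = 1
g2 = 1 NOR 1 = 0
g3 = 0 XNOR 0 = 1
g4 = 1 AND 0 = 0
g5 = 0 XNOR 0 = 1

1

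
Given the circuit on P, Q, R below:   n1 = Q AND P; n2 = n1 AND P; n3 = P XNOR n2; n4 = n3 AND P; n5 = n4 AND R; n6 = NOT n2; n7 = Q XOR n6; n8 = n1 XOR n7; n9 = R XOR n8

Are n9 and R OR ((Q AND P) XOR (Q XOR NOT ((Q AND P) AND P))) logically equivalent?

n1 = Q AND P
n2 = n1 AND P = (Q AND P) AND P
n6 = NOT n2 = NOT ((Q AND P) AND P)
n7 = Q XOR n6 = Q XOR NOT ((Q AND P) AND P)
n8 = n1 XOR n7 = (Q AND P) XOR (Q XOR NOT ((Q AND P) AND P))
n9 = R XOR n8 = R XOR ((Q AND P) XOR (Q XOR NOT ((Q AND P) AND P)))
At P=0, Q=0, R=1: circuit gives 0, formula gives 1.

No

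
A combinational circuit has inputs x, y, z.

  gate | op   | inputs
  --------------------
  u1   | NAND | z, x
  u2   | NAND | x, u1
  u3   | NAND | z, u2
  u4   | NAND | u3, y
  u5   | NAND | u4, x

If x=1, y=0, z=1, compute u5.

0

u1 = 1 NAND 1 = 0
u2 = 1 NAND 0 = 1
u3 = 1 NAND 1 = 0
u4 = 0 NAND 0 = 1
u5 = 1 NAND 1 = 0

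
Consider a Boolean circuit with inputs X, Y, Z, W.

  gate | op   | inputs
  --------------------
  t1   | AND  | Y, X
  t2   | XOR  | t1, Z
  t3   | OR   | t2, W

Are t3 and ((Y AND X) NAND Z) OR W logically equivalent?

t1 = Y AND X
t2 = t1 XOR Z = (Y AND X) XOR Z
t3 = t2 OR W = ((Y AND X) XOR Z) OR W
At X=0, Y=0, Z=0, W=0: circuit gives 0, formula gives 1.

No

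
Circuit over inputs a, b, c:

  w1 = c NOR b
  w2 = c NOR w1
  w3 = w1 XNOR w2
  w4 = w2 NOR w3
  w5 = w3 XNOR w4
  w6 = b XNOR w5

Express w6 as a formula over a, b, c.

w1 = c NOR b
w2 = c NOR w1 = c NOR (c NOR b)
w3 = w1 XNOR w2 = (c NOR b) XNOR (c NOR (c NOR b))
w4 = w2 NOR w3 = (c NOR (c NOR b)) NOR ((c NOR b) XNOR (c NOR (c NOR b)))
w5 = w3 XNOR w4 = ((c NOR b) XNOR (c NOR (c NOR b))) XNOR ((c NOR (c NOR b)) NOR ((c NOR b) XNOR (c NOR (c NOR b))))
w6 = b XNOR w5 = b XNOR (((c NOR b) XNOR (c NOR (c NOR b))) XNOR ((c NOR (c NOR b)) NOR ((c NOR b) XNOR (c NOR (c NOR b)))))

b XNOR (((c NOR b) XNOR (c NOR (c NOR b))) XNOR ((c NOR (c NOR b)) NOR ((c NOR b) XNOR (c NOR (c NOR b)))))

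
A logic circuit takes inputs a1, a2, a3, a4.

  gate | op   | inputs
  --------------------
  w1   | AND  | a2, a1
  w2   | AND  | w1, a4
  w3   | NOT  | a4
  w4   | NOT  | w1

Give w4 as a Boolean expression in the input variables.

w1 = a2 AND a1
w4 = NOT w1 = NOT (a2 AND a1)

NOT (a2 AND a1)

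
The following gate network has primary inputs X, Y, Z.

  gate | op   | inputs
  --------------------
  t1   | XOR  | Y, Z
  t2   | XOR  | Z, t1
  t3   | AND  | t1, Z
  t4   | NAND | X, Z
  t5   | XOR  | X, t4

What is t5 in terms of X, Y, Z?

X XOR (X NAND Z)

t4 = X NAND Z
t5 = X XOR t4 = X XOR (X NAND Z)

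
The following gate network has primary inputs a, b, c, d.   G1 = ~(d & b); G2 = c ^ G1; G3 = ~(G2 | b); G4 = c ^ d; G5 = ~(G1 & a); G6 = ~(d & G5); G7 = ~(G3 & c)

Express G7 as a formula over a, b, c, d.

~((~((c ^ (~(d & b))) | b)) & c)

G1 = ~(d & b)
G2 = c ^ G1 = c ^ (~(d & b))
G3 = ~(G2 | b) = ~((c ^ (~(d & b))) | b)
G7 = ~(G3 & c) = ~((~((c ^ (~(d & b))) | b)) & c)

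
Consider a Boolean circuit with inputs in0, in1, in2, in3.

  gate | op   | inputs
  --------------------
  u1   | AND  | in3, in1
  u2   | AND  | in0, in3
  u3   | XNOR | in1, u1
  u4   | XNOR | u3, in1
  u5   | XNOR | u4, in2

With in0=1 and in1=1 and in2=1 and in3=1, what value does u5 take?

u1 = 1 AND 1 = 1
u3 = 1 XNOR 1 = 1
u4 = 1 XNOR 1 = 1
u5 = 1 XNOR 1 = 1

1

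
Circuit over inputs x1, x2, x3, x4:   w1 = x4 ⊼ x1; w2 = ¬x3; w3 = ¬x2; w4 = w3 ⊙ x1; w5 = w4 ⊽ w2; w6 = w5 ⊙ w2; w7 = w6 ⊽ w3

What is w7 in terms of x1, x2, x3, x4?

w2 = ¬x3
w3 = ¬x2
w4 = w3 ⊙ x1 = ¬x2 ⊙ x1
w5 = w4 ⊽ w2 = (¬x2 ⊙ x1) ⊽ ¬x3
w6 = w5 ⊙ w2 = ((¬x2 ⊙ x1) ⊽ ¬x3) ⊙ ¬x3
w7 = w6 ⊽ w3 = (((¬x2 ⊙ x1) ⊽ ¬x3) ⊙ ¬x3) ⊽ ¬x2

(((¬x2 ⊙ x1) ⊽ ¬x3) ⊙ ¬x3) ⊽ ¬x2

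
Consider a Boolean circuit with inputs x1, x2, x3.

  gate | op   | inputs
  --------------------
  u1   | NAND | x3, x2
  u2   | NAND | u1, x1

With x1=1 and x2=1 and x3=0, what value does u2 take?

0

u1 = 0 NAND 1 = 1
u2 = 1 NAND 1 = 0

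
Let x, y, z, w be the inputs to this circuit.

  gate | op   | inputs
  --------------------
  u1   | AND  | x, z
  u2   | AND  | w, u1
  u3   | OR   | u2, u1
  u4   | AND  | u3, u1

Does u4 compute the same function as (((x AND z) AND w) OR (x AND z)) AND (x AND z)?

Yes

u1 = x AND z
u2 = w AND u1 = w AND (x AND z)
u3 = u2 OR u1 = (w AND (x AND z)) OR (x AND z)
u4 = u3 AND u1 = ((w AND (x AND z)) OR (x AND z)) AND (x AND z)
At x=0, y=0, z=0, w=0: circuit gives 0, formula gives 0.
At x=1, y=0, z=1, w=0: circuit gives 1, formula gives 1.
Agrees on all 16 inputs.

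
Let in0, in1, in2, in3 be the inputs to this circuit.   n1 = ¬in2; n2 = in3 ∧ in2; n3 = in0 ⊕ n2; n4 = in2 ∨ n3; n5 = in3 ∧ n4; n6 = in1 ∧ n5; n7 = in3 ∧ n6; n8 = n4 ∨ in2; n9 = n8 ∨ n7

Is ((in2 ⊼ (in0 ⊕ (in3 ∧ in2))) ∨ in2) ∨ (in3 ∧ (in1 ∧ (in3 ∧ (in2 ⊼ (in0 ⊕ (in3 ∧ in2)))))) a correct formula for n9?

No

n2 = in3 ∧ in2
n3 = in0 ⊕ n2 = in0 ⊕ (in3 ∧ in2)
n4 = in2 ∨ n3 = in2 ∨ (in0 ⊕ (in3 ∧ in2))
n5 = in3 ∧ n4 = in3 ∧ (in2 ∨ (in0 ⊕ (in3 ∧ in2)))
n6 = in1 ∧ n5 = in1 ∧ (in3 ∧ (in2 ∨ (in0 ⊕ (in3 ∧ in2))))
n7 = in3 ∧ n6 = in3 ∧ (in1 ∧ (in3 ∧ (in2 ∨ (in0 ⊕ (in3 ∧ in2)))))
n8 = n4 ∨ in2 = (in2 ∨ (in0 ⊕ (in3 ∧ in2))) ∨ in2
n9 = n8 ∨ n7 = ((in2 ∨ (in0 ⊕ (in3 ∧ in2))) ∨ in2) ∨ (in3 ∧ (in1 ∧ (in3 ∧ (in2 ∨ (in0 ⊕ (in3 ∧ in2))))))
At in0=0, in1=0, in2=0, in3=0: circuit gives 0, formula gives 1.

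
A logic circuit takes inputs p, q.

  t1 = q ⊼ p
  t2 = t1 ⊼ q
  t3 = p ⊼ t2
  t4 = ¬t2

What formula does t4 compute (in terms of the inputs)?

¬((q ⊼ p) ⊼ q)

t1 = q ⊼ p
t2 = t1 ⊼ q = (q ⊼ p) ⊼ q
t4 = ¬t2 = ¬((q ⊼ p) ⊼ q)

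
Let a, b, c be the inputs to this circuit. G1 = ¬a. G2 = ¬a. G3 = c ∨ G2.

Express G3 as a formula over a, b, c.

c ∨ ¬a

G2 = ¬a
G3 = c ∨ G2 = c ∨ ¬a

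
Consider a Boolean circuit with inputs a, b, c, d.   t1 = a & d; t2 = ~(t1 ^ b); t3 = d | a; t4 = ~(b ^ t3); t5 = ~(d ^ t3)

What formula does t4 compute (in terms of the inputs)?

t3 = d | a
t4 = ~(b ^ t3) = ~(b ^ (d | a))

~(b ^ (d | a))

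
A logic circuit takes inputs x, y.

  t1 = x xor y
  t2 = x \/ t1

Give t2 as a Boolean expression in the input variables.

t1 = x xor y
t2 = x \/ t1 = x \/ (x xor y)

x \/ (x xor y)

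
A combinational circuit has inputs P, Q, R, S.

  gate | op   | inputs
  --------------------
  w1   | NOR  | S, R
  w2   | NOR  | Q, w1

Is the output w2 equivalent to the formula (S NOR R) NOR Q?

Yes

w1 = S NOR R
w2 = Q NOR w1 = Q NOR (S NOR R)
At P=0, Q=0, R=0, S=0: circuit gives 0, formula gives 0.
At P=0, Q=0, R=0, S=1: circuit gives 1, formula gives 1.
Agrees on all 16 inputs.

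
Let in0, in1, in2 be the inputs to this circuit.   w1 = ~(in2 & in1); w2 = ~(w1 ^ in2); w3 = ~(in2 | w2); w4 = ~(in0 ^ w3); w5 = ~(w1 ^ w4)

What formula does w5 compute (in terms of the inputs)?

w1 = ~(in2 & in1)
w2 = ~(w1 ^ in2) = ~((~(in2 & in1)) ^ in2)
w3 = ~(in2 | w2) = ~(in2 | (~((~(in2 & in1)) ^ in2)))
w4 = ~(in0 ^ w3) = ~(in0 ^ (~(in2 | (~((~(in2 & in1)) ^ in2)))))
w5 = ~(w1 ^ w4) = ~((~(in2 & in1)) ^ (~(in0 ^ (~(in2 | (~((~(in2 & in1)) ^ in2)))))))

~((~(in2 & in1)) ^ (~(in0 ^ (~(in2 | (~((~(in2 & in1)) ^ in2)))))))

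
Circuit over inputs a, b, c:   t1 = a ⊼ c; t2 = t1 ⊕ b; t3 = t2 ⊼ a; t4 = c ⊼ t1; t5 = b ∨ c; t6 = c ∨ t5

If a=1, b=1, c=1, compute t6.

t5 = 1 ∨ 1 = 1
t6 = 1 ∨ 1 = 1

1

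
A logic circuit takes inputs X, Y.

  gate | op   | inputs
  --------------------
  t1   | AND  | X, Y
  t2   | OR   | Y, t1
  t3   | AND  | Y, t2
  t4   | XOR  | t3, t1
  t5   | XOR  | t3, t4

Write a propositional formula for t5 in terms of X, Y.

t1 = X AND Y
t2 = Y OR t1 = Y OR (X AND Y)
t3 = Y AND t2 = Y AND (Y OR (X AND Y))
t4 = t3 XOR t1 = (Y AND (Y OR (X AND Y))) XOR (X AND Y)
t5 = t3 XOR t4 = (Y AND (Y OR (X AND Y))) XOR ((Y AND (Y OR (X AND Y))) XOR (X AND Y))

(Y AND (Y OR (X AND Y))) XOR ((Y AND (Y OR (X AND Y))) XOR (X AND Y))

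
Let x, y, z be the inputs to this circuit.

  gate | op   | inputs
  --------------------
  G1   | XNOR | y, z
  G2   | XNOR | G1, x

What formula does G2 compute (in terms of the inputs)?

G1 = y XNOR z
G2 = G1 XNOR x = (y XNOR z) XNOR x

(y XNOR z) XNOR x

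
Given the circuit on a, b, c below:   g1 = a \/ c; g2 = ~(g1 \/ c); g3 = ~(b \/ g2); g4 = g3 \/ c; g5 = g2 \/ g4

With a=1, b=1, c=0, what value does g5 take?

0

g1 = 1 \/ 0 = 1
g2 = ~(1 \/ 0) = 0
g3 = ~(1 \/ 0) = 0
g4 = 0 \/ 0 = 0
g5 = 0 \/ 0 = 0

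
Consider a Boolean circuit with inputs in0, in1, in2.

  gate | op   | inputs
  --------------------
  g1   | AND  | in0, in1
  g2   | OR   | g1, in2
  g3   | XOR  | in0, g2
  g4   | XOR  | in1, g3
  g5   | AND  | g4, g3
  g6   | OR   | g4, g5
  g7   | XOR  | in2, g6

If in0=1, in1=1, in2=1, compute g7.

g1 = 1 AND 1 = 1
g2 = 1 OR 1 = 1
g3 = 1 XOR 1 = 0
g4 = 1 XOR 0 = 1
g5 = 1 AND 0 = 0
g6 = 1 OR 0 = 1
g7 = 1 XOR 1 = 0

0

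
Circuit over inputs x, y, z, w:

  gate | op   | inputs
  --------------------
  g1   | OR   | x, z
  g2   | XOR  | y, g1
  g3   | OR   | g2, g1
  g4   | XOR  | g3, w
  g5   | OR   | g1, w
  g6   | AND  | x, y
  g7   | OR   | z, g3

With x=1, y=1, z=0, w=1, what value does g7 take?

g1 = 1 OR 0 = 1
g2 = 1 XOR 1 = 0
g3 = 0 OR 1 = 1
g7 = 0 OR 1 = 1

1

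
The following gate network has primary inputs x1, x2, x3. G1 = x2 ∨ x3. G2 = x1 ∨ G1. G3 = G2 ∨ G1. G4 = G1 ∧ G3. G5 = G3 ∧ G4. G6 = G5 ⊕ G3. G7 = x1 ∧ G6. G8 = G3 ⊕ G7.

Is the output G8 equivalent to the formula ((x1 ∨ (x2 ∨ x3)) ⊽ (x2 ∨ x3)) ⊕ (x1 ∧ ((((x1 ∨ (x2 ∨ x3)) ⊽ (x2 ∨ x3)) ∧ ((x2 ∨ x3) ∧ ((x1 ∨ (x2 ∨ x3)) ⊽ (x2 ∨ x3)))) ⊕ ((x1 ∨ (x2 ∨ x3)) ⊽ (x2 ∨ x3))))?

G1 = x2 ∨ x3
G2 = x1 ∨ G1 = x1 ∨ (x2 ∨ x3)
G3 = G2 ∨ G1 = (x1 ∨ (x2 ∨ x3)) ∨ (x2 ∨ x3)
G4 = G1 ∧ G3 = (x2 ∨ x3) ∧ ((x1 ∨ (x2 ∨ x3)) ∨ (x2 ∨ x3))
G5 = G3 ∧ G4 = ((x1 ∨ (x2 ∨ x3)) ∨ (x2 ∨ x3)) ∧ ((x2 ∨ x3) ∧ ((x1 ∨ (x2 ∨ x3)) ∨ (x2 ∨ x3)))
G6 = G5 ⊕ G3 = (((x1 ∨ (x2 ∨ x3)) ∨ (x2 ∨ x3)) ∧ ((x2 ∨ x3) ∧ ((x1 ∨ (x2 ∨ x3)) ∨ (x2 ∨ x3)))) ⊕ ((x1 ∨ (x2 ∨ x3)) ∨ (x2 ∨ x3))
G7 = x1 ∧ G6 = x1 ∧ ((((x1 ∨ (x2 ∨ x3)) ∨ (x2 ∨ x3)) ∧ ((x2 ∨ x3) ∧ ((x1 ∨ (x2 ∨ x3)) ∨ (x2 ∨ x3)))) ⊕ ((x1 ∨ (x2 ∨ x3)) ∨ (x2 ∨ x3)))
G8 = G3 ⊕ G7 = ((x1 ∨ (x2 ∨ x3)) ∨ (x2 ∨ x3)) ⊕ (x1 ∧ ((((x1 ∨ (x2 ∨ x3)) ∨ (x2 ∨ x3)) ∧ ((x2 ∨ x3) ∧ ((x1 ∨ (x2 ∨ x3)) ∨ (x2 ∨ x3)))) ⊕ ((x1 ∨ (x2 ∨ x3)) ∨ (x2 ∨ x3))))
At x1=0, x2=0, x3=0: circuit gives 0, formula gives 1.

No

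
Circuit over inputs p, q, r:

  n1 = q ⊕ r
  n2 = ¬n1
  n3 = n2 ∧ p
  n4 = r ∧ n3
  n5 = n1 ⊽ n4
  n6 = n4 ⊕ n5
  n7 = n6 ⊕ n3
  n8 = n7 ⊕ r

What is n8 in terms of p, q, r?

(((r ∧ (¬(q ⊕ r) ∧ p)) ⊕ ((q ⊕ r) ⊽ (r ∧ (¬(q ⊕ r) ∧ p)))) ⊕ (¬(q ⊕ r) ∧ p)) ⊕ r

n1 = q ⊕ r
n2 = ¬n1 = ¬(q ⊕ r)
n3 = n2 ∧ p = ¬(q ⊕ r) ∧ p
n4 = r ∧ n3 = r ∧ (¬(q ⊕ r) ∧ p)
n5 = n1 ⊽ n4 = (q ⊕ r) ⊽ (r ∧ (¬(q ⊕ r) ∧ p))
n6 = n4 ⊕ n5 = (r ∧ (¬(q ⊕ r) ∧ p)) ⊕ ((q ⊕ r) ⊽ (r ∧ (¬(q ⊕ r) ∧ p)))
n7 = n6 ⊕ n3 = ((r ∧ (¬(q ⊕ r) ∧ p)) ⊕ ((q ⊕ r) ⊽ (r ∧ (¬(q ⊕ r) ∧ p)))) ⊕ (¬(q ⊕ r) ∧ p)
n8 = n7 ⊕ r = (((r ∧ (¬(q ⊕ r) ∧ p)) ⊕ ((q ⊕ r) ⊽ (r ∧ (¬(q ⊕ r) ∧ p)))) ⊕ (¬(q ⊕ r) ∧ p)) ⊕ r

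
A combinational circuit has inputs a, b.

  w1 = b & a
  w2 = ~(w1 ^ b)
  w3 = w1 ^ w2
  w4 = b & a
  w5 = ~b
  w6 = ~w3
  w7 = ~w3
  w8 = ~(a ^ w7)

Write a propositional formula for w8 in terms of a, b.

~(a ^ ~((b & a) ^ (~((b & a) ^ b))))

w1 = b & a
w2 = ~(w1 ^ b) = ~((b & a) ^ b)
w3 = w1 ^ w2 = (b & a) ^ (~((b & a) ^ b))
w7 = ~w3 = ~((b & a) ^ (~((b & a) ^ b)))
w8 = ~(a ^ w7) = ~(a ^ ~((b & a) ^ (~((b & a) ^ b))))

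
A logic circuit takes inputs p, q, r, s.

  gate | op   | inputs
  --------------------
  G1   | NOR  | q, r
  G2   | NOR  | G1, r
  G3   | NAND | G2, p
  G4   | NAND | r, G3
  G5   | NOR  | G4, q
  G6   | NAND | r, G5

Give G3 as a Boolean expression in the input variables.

((q NOR r) NOR r) NAND p

G1 = q NOR r
G2 = G1 NOR r = (q NOR r) NOR r
G3 = G2 NAND p = ((q NOR r) NOR r) NAND p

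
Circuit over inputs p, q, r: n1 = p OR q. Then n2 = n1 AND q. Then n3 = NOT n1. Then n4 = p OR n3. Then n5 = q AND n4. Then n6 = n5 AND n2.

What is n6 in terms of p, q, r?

(q AND (p OR NOT (p OR q))) AND ((p OR q) AND q)

n1 = p OR q
n2 = n1 AND q = (p OR q) AND q
n3 = NOT n1 = NOT (p OR q)
n4 = p OR n3 = p OR NOT (p OR q)
n5 = q AND n4 = q AND (p OR NOT (p OR q))
n6 = n5 AND n2 = (q AND (p OR NOT (p OR q))) AND ((p OR q) AND q)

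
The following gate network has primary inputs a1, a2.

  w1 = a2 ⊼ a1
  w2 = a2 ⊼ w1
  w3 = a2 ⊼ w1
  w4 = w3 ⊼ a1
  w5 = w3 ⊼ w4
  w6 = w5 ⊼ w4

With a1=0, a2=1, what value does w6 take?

0

w1 = 1 ⊼ 0 = 1
w3 = 1 ⊼ 1 = 0
w4 = 0 ⊼ 0 = 1
w5 = 0 ⊼ 1 = 1
w6 = 1 ⊼ 1 = 0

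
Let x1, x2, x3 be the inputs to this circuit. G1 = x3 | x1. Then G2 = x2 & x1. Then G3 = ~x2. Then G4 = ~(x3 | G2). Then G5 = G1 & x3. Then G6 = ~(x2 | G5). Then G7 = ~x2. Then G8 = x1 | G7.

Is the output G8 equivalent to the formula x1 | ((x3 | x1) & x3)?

No

G7 = ~x2
G8 = x1 | G7 = x1 | ~x2
At x1=0, x2=0, x3=0: circuit gives 1, formula gives 0.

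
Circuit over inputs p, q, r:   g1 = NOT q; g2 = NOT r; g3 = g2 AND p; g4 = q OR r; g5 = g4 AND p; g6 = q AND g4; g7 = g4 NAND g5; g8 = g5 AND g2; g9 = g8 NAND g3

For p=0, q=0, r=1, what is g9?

g2 = NOT 1 = 0
g3 = 0 AND 0 = 0
g4 = 0 OR 1 = 1
g5 = 1 AND 0 = 0
g8 = 0 AND 0 = 0
g9 = 0 NAND 0 = 1

1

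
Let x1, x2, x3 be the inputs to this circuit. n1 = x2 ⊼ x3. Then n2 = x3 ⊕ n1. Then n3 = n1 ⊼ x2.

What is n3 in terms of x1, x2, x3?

n1 = x2 ⊼ x3
n3 = n1 ⊼ x2 = (x2 ⊼ x3) ⊼ x2

(x2 ⊼ x3) ⊼ x2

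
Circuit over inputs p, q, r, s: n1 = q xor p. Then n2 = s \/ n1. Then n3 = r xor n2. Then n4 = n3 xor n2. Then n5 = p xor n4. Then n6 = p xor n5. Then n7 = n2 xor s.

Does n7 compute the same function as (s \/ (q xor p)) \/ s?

No

n1 = q xor p
n2 = s \/ n1 = s \/ (q xor p)
n7 = n2 xor s = (s \/ (q xor p)) xor s
At p=0, q=0, r=0, s=1: circuit gives 0, formula gives 1.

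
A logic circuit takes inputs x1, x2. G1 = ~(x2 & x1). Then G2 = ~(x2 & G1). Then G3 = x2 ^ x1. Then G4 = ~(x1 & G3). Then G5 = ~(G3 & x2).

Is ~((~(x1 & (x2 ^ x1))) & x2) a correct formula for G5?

No

G3 = x2 ^ x1
G5 = ~(G3 & x2) = ~((x2 ^ x1) & x2)
At x1=1, x2=1: circuit gives 1, formula gives 0.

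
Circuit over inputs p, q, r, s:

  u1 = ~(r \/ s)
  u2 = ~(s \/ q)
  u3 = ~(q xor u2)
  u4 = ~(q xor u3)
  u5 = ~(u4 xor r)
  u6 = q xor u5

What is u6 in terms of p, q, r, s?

u2 = ~(s \/ q)
u3 = ~(q xor u2) = ~(q xor (~(s \/ q)))
u4 = ~(q xor u3) = ~(q xor (~(q xor (~(s \/ q)))))
u5 = ~(u4 xor r) = ~((~(q xor (~(q xor (~(s \/ q)))))) xor r)
u6 = q xor u5 = q xor (~((~(q xor (~(q xor (~(s \/ q)))))) xor r))

q xor (~((~(q xor (~(q xor (~(s \/ q)))))) xor r))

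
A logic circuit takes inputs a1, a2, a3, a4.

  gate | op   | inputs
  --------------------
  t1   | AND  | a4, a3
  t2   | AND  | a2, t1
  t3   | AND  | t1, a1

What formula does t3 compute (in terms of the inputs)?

t1 = a4 AND a3
t3 = t1 AND a1 = (a4 AND a3) AND a1

(a4 AND a3) AND a1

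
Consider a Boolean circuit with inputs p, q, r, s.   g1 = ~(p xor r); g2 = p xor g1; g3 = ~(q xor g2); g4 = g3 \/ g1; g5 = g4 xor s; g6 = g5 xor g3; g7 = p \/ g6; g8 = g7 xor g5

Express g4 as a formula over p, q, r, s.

g1 = ~(p xor r)
g2 = p xor g1 = p xor (~(p xor r))
g3 = ~(q xor g2) = ~(q xor (p xor (~(p xor r))))
g4 = g3 \/ g1 = (~(q xor (p xor (~(p xor r))))) \/ (~(p xor r))

(~(q xor (p xor (~(p xor r))))) \/ (~(p xor r))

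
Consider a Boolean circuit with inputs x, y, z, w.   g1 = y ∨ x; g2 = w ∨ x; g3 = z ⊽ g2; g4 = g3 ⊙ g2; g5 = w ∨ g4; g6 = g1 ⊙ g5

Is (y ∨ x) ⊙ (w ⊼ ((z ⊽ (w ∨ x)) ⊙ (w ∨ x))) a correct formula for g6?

No

g1 = y ∨ x
g2 = w ∨ x
g3 = z ⊽ g2 = z ⊽ (w ∨ x)
g4 = g3 ⊙ g2 = (z ⊽ (w ∨ x)) ⊙ (w ∨ x)
g5 = w ∨ g4 = w ∨ ((z ⊽ (w ∨ x)) ⊙ (w ∨ x))
g6 = g1 ⊙ g5 = (y ∨ x) ⊙ (w ∨ ((z ⊽ (w ∨ x)) ⊙ (w ∨ x)))
At x=0, y=0, z=0, w=0: circuit gives 1, formula gives 0.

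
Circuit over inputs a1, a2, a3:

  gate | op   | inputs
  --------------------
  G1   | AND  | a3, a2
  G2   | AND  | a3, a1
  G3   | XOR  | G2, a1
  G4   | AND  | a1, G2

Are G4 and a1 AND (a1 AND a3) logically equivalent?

G2 = a3 AND a1
G4 = a1 AND G2 = a1 AND (a3 AND a1)
At a1=0, a2=0, a3=0: circuit gives 0, formula gives 0.
At a1=1, a2=0, a3=1: circuit gives 1, formula gives 1.
Agrees on all 8 inputs.

Yes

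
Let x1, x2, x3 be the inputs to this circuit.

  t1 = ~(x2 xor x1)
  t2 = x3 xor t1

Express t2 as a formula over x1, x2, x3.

t1 = ~(x2 xor x1)
t2 = x3 xor t1 = x3 xor (~(x2 xor x1))

x3 xor (~(x2 xor x1))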